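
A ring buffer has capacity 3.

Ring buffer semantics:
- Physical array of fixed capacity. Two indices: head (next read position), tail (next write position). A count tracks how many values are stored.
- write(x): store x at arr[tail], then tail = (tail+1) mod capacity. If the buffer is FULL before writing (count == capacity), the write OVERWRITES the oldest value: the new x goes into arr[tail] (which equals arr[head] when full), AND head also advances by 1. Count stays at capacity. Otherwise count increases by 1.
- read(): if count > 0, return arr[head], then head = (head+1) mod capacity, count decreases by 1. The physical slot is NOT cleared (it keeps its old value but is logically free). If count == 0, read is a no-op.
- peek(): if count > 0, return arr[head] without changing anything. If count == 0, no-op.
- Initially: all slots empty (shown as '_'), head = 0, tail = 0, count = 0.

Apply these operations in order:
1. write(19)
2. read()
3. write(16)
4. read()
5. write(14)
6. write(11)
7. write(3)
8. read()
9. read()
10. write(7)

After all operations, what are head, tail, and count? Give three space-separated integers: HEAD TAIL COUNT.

After op 1 (write(19)): arr=[19 _ _] head=0 tail=1 count=1
After op 2 (read()): arr=[19 _ _] head=1 tail=1 count=0
After op 3 (write(16)): arr=[19 16 _] head=1 tail=2 count=1
After op 4 (read()): arr=[19 16 _] head=2 tail=2 count=0
After op 5 (write(14)): arr=[19 16 14] head=2 tail=0 count=1
After op 6 (write(11)): arr=[11 16 14] head=2 tail=1 count=2
After op 7 (write(3)): arr=[11 3 14] head=2 tail=2 count=3
After op 8 (read()): arr=[11 3 14] head=0 tail=2 count=2
After op 9 (read()): arr=[11 3 14] head=1 tail=2 count=1
After op 10 (write(7)): arr=[11 3 7] head=1 tail=0 count=2

Answer: 1 0 2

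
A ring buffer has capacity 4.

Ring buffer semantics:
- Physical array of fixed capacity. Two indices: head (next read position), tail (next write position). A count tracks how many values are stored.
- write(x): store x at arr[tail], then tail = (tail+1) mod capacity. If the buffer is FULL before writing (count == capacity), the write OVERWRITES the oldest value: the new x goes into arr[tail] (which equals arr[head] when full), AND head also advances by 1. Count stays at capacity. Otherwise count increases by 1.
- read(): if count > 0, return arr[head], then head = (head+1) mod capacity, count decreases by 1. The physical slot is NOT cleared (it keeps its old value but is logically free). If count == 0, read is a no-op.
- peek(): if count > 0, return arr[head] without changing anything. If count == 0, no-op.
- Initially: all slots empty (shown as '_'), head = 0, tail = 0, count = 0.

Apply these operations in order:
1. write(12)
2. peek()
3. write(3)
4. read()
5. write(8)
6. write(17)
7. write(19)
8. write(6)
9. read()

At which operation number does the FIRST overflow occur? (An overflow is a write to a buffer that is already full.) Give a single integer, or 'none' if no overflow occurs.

Answer: 8

Derivation:
After op 1 (write(12)): arr=[12 _ _ _] head=0 tail=1 count=1
After op 2 (peek()): arr=[12 _ _ _] head=0 tail=1 count=1
After op 3 (write(3)): arr=[12 3 _ _] head=0 tail=2 count=2
After op 4 (read()): arr=[12 3 _ _] head=1 tail=2 count=1
After op 5 (write(8)): arr=[12 3 8 _] head=1 tail=3 count=2
After op 6 (write(17)): arr=[12 3 8 17] head=1 tail=0 count=3
After op 7 (write(19)): arr=[19 3 8 17] head=1 tail=1 count=4
After op 8 (write(6)): arr=[19 6 8 17] head=2 tail=2 count=4
After op 9 (read()): arr=[19 6 8 17] head=3 tail=2 count=3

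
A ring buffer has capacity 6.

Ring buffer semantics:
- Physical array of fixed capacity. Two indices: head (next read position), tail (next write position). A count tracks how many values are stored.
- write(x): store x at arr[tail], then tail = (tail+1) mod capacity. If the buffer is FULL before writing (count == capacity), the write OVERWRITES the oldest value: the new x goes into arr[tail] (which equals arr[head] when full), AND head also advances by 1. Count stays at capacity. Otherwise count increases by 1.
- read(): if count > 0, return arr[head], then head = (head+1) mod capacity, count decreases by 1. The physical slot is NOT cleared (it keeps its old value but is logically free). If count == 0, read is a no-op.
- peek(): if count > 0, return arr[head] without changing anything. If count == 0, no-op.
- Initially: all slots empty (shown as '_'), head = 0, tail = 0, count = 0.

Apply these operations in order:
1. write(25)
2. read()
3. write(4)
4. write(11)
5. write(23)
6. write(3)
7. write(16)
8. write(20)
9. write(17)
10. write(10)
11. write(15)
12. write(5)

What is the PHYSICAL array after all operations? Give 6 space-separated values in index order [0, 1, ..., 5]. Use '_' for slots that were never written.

Answer: 20 17 10 15 5 16

Derivation:
After op 1 (write(25)): arr=[25 _ _ _ _ _] head=0 tail=1 count=1
After op 2 (read()): arr=[25 _ _ _ _ _] head=1 tail=1 count=0
After op 3 (write(4)): arr=[25 4 _ _ _ _] head=1 tail=2 count=1
After op 4 (write(11)): arr=[25 4 11 _ _ _] head=1 tail=3 count=2
After op 5 (write(23)): arr=[25 4 11 23 _ _] head=1 tail=4 count=3
After op 6 (write(3)): arr=[25 4 11 23 3 _] head=1 tail=5 count=4
After op 7 (write(16)): arr=[25 4 11 23 3 16] head=1 tail=0 count=5
After op 8 (write(20)): arr=[20 4 11 23 3 16] head=1 tail=1 count=6
After op 9 (write(17)): arr=[20 17 11 23 3 16] head=2 tail=2 count=6
After op 10 (write(10)): arr=[20 17 10 23 3 16] head=3 tail=3 count=6
After op 11 (write(15)): arr=[20 17 10 15 3 16] head=4 tail=4 count=6
After op 12 (write(5)): arr=[20 17 10 15 5 16] head=5 tail=5 count=6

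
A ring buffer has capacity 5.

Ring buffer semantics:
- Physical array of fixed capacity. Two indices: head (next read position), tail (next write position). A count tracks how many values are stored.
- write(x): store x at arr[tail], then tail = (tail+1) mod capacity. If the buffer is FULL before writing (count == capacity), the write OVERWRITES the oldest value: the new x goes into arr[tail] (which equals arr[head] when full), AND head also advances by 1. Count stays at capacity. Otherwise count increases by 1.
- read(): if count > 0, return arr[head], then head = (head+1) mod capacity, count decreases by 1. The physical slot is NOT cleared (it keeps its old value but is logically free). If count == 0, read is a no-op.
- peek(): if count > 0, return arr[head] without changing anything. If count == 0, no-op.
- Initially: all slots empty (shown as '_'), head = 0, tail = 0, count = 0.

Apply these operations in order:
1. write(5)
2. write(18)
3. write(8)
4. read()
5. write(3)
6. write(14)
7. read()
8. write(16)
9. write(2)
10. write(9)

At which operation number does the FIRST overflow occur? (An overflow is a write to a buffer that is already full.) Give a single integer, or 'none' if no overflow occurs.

Answer: 10

Derivation:
After op 1 (write(5)): arr=[5 _ _ _ _] head=0 tail=1 count=1
After op 2 (write(18)): arr=[5 18 _ _ _] head=0 tail=2 count=2
After op 3 (write(8)): arr=[5 18 8 _ _] head=0 tail=3 count=3
After op 4 (read()): arr=[5 18 8 _ _] head=1 tail=3 count=2
After op 5 (write(3)): arr=[5 18 8 3 _] head=1 tail=4 count=3
After op 6 (write(14)): arr=[5 18 8 3 14] head=1 tail=0 count=4
After op 7 (read()): arr=[5 18 8 3 14] head=2 tail=0 count=3
After op 8 (write(16)): arr=[16 18 8 3 14] head=2 tail=1 count=4
After op 9 (write(2)): arr=[16 2 8 3 14] head=2 tail=2 count=5
After op 10 (write(9)): arr=[16 2 9 3 14] head=3 tail=3 count=5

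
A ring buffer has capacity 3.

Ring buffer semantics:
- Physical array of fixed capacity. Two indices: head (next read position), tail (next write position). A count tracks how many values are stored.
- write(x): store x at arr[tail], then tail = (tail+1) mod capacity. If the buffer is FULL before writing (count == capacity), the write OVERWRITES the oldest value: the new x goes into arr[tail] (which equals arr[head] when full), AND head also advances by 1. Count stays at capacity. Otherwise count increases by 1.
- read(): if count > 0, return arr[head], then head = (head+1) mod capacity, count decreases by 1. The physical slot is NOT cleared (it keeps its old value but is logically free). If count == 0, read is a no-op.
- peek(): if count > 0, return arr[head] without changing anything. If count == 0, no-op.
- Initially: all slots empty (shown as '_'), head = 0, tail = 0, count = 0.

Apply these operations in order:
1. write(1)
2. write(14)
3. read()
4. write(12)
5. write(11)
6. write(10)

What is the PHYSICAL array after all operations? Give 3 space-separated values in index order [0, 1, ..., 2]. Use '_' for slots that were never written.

Answer: 11 10 12

Derivation:
After op 1 (write(1)): arr=[1 _ _] head=0 tail=1 count=1
After op 2 (write(14)): arr=[1 14 _] head=0 tail=2 count=2
After op 3 (read()): arr=[1 14 _] head=1 tail=2 count=1
After op 4 (write(12)): arr=[1 14 12] head=1 tail=0 count=2
After op 5 (write(11)): arr=[11 14 12] head=1 tail=1 count=3
After op 6 (write(10)): arr=[11 10 12] head=2 tail=2 count=3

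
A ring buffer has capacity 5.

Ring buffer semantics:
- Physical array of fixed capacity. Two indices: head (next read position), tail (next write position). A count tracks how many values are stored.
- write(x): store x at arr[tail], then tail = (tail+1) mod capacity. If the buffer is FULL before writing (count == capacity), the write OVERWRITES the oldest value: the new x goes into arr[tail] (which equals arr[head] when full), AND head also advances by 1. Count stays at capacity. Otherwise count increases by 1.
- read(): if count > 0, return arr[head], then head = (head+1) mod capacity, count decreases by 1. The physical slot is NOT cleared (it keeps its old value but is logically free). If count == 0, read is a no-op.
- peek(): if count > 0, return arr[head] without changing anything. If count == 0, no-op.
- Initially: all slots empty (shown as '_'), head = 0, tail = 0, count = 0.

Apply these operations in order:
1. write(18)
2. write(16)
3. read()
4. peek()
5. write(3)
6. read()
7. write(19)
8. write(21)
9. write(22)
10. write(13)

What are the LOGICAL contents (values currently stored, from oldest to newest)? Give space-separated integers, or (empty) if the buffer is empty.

Answer: 3 19 21 22 13

Derivation:
After op 1 (write(18)): arr=[18 _ _ _ _] head=0 tail=1 count=1
After op 2 (write(16)): arr=[18 16 _ _ _] head=0 tail=2 count=2
After op 3 (read()): arr=[18 16 _ _ _] head=1 tail=2 count=1
After op 4 (peek()): arr=[18 16 _ _ _] head=1 tail=2 count=1
After op 5 (write(3)): arr=[18 16 3 _ _] head=1 tail=3 count=2
After op 6 (read()): arr=[18 16 3 _ _] head=2 tail=3 count=1
After op 7 (write(19)): arr=[18 16 3 19 _] head=2 tail=4 count=2
After op 8 (write(21)): arr=[18 16 3 19 21] head=2 tail=0 count=3
After op 9 (write(22)): arr=[22 16 3 19 21] head=2 tail=1 count=4
After op 10 (write(13)): arr=[22 13 3 19 21] head=2 tail=2 count=5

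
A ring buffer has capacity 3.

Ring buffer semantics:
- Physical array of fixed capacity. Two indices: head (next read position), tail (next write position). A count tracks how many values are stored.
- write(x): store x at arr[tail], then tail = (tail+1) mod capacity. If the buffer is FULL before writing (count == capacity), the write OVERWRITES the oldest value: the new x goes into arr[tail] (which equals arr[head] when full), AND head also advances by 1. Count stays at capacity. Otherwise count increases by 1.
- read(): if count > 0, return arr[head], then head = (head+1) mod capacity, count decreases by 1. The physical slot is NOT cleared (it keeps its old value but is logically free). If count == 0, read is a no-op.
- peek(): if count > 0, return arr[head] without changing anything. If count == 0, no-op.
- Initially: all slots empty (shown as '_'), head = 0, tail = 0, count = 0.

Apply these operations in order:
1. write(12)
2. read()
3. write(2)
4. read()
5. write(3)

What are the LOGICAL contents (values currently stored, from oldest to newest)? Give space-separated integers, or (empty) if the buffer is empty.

After op 1 (write(12)): arr=[12 _ _] head=0 tail=1 count=1
After op 2 (read()): arr=[12 _ _] head=1 tail=1 count=0
After op 3 (write(2)): arr=[12 2 _] head=1 tail=2 count=1
After op 4 (read()): arr=[12 2 _] head=2 tail=2 count=0
After op 5 (write(3)): arr=[12 2 3] head=2 tail=0 count=1

Answer: 3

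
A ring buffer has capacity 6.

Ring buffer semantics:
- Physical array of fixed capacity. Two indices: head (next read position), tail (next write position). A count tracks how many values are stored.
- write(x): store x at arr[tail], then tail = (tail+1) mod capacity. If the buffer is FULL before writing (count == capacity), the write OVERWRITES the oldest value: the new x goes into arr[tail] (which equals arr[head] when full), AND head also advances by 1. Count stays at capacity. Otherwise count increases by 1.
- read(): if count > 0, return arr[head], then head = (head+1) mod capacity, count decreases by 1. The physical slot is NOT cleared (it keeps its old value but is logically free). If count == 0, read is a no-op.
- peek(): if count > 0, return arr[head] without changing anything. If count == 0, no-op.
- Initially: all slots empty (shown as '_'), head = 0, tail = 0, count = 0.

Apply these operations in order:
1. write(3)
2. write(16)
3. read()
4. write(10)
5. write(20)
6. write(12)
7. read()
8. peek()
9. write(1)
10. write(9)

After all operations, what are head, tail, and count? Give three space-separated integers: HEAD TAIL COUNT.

After op 1 (write(3)): arr=[3 _ _ _ _ _] head=0 tail=1 count=1
After op 2 (write(16)): arr=[3 16 _ _ _ _] head=0 tail=2 count=2
After op 3 (read()): arr=[3 16 _ _ _ _] head=1 tail=2 count=1
After op 4 (write(10)): arr=[3 16 10 _ _ _] head=1 tail=3 count=2
After op 5 (write(20)): arr=[3 16 10 20 _ _] head=1 tail=4 count=3
After op 6 (write(12)): arr=[3 16 10 20 12 _] head=1 tail=5 count=4
After op 7 (read()): arr=[3 16 10 20 12 _] head=2 tail=5 count=3
After op 8 (peek()): arr=[3 16 10 20 12 _] head=2 tail=5 count=3
After op 9 (write(1)): arr=[3 16 10 20 12 1] head=2 tail=0 count=4
After op 10 (write(9)): arr=[9 16 10 20 12 1] head=2 tail=1 count=5

Answer: 2 1 5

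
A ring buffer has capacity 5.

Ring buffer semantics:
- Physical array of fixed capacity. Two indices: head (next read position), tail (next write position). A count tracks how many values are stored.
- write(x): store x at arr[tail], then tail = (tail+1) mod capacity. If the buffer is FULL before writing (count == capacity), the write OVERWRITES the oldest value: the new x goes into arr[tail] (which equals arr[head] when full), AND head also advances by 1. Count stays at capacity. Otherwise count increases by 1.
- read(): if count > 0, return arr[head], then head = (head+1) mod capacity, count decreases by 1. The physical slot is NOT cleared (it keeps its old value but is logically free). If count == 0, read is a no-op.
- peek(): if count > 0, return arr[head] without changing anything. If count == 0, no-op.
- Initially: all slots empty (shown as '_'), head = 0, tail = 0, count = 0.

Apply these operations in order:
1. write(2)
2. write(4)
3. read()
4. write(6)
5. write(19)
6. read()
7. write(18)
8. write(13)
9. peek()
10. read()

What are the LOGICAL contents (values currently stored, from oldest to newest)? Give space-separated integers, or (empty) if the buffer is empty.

Answer: 19 18 13

Derivation:
After op 1 (write(2)): arr=[2 _ _ _ _] head=0 tail=1 count=1
After op 2 (write(4)): arr=[2 4 _ _ _] head=0 tail=2 count=2
After op 3 (read()): arr=[2 4 _ _ _] head=1 tail=2 count=1
After op 4 (write(6)): arr=[2 4 6 _ _] head=1 tail=3 count=2
After op 5 (write(19)): arr=[2 4 6 19 _] head=1 tail=4 count=3
After op 6 (read()): arr=[2 4 6 19 _] head=2 tail=4 count=2
After op 7 (write(18)): arr=[2 4 6 19 18] head=2 tail=0 count=3
After op 8 (write(13)): arr=[13 4 6 19 18] head=2 tail=1 count=4
After op 9 (peek()): arr=[13 4 6 19 18] head=2 tail=1 count=4
After op 10 (read()): arr=[13 4 6 19 18] head=3 tail=1 count=3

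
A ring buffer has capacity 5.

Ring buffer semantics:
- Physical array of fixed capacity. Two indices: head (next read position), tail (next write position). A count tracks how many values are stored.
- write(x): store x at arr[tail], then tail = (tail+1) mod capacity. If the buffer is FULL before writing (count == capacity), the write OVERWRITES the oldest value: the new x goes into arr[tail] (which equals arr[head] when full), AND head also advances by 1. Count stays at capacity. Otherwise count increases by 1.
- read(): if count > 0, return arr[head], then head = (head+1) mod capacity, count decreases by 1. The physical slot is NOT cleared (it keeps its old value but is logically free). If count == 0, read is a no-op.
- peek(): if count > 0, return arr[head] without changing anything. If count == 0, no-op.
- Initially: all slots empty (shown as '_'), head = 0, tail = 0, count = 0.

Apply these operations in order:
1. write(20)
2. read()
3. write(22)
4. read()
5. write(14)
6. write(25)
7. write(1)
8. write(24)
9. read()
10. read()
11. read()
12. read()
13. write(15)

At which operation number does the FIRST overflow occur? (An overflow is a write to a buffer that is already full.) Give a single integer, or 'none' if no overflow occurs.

After op 1 (write(20)): arr=[20 _ _ _ _] head=0 tail=1 count=1
After op 2 (read()): arr=[20 _ _ _ _] head=1 tail=1 count=0
After op 3 (write(22)): arr=[20 22 _ _ _] head=1 tail=2 count=1
After op 4 (read()): arr=[20 22 _ _ _] head=2 tail=2 count=0
After op 5 (write(14)): arr=[20 22 14 _ _] head=2 tail=3 count=1
After op 6 (write(25)): arr=[20 22 14 25 _] head=2 tail=4 count=2
After op 7 (write(1)): arr=[20 22 14 25 1] head=2 tail=0 count=3
After op 8 (write(24)): arr=[24 22 14 25 1] head=2 tail=1 count=4
After op 9 (read()): arr=[24 22 14 25 1] head=3 tail=1 count=3
After op 10 (read()): arr=[24 22 14 25 1] head=4 tail=1 count=2
After op 11 (read()): arr=[24 22 14 25 1] head=0 tail=1 count=1
After op 12 (read()): arr=[24 22 14 25 1] head=1 tail=1 count=0
After op 13 (write(15)): arr=[24 15 14 25 1] head=1 tail=2 count=1

Answer: none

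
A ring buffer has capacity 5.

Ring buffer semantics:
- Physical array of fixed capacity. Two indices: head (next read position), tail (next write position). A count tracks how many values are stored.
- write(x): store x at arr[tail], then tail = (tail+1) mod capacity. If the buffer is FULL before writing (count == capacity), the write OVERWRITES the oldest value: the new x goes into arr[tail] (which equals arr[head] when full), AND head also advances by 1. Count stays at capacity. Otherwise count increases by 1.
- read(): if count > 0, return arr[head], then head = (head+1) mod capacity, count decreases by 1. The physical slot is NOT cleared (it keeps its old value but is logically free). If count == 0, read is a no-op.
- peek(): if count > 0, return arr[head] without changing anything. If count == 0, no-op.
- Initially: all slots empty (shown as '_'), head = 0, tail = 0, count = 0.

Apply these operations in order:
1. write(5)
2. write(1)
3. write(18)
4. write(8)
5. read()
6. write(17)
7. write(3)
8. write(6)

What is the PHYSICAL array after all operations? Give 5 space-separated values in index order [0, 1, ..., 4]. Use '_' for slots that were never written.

Answer: 3 6 18 8 17

Derivation:
After op 1 (write(5)): arr=[5 _ _ _ _] head=0 tail=1 count=1
After op 2 (write(1)): arr=[5 1 _ _ _] head=0 tail=2 count=2
After op 3 (write(18)): arr=[5 1 18 _ _] head=0 tail=3 count=3
After op 4 (write(8)): arr=[5 1 18 8 _] head=0 tail=4 count=4
After op 5 (read()): arr=[5 1 18 8 _] head=1 tail=4 count=3
After op 6 (write(17)): arr=[5 1 18 8 17] head=1 tail=0 count=4
After op 7 (write(3)): arr=[3 1 18 8 17] head=1 tail=1 count=5
After op 8 (write(6)): arr=[3 6 18 8 17] head=2 tail=2 count=5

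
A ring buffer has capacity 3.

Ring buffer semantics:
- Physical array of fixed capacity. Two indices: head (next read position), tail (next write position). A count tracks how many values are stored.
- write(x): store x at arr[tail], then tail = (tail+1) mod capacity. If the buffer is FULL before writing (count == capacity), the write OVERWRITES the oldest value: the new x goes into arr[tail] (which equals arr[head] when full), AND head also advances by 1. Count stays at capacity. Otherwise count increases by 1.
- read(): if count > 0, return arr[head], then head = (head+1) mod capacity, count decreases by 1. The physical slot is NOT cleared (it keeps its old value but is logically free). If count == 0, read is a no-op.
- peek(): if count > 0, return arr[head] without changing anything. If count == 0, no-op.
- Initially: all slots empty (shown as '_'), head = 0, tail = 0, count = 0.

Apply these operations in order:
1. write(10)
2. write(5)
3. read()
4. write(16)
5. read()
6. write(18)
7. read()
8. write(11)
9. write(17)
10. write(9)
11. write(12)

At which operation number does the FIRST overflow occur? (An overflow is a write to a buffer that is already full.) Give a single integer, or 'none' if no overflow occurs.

After op 1 (write(10)): arr=[10 _ _] head=0 tail=1 count=1
After op 2 (write(5)): arr=[10 5 _] head=0 tail=2 count=2
After op 3 (read()): arr=[10 5 _] head=1 tail=2 count=1
After op 4 (write(16)): arr=[10 5 16] head=1 tail=0 count=2
After op 5 (read()): arr=[10 5 16] head=2 tail=0 count=1
After op 6 (write(18)): arr=[18 5 16] head=2 tail=1 count=2
After op 7 (read()): arr=[18 5 16] head=0 tail=1 count=1
After op 8 (write(11)): arr=[18 11 16] head=0 tail=2 count=2
After op 9 (write(17)): arr=[18 11 17] head=0 tail=0 count=3
After op 10 (write(9)): arr=[9 11 17] head=1 tail=1 count=3
After op 11 (write(12)): arr=[9 12 17] head=2 tail=2 count=3

Answer: 10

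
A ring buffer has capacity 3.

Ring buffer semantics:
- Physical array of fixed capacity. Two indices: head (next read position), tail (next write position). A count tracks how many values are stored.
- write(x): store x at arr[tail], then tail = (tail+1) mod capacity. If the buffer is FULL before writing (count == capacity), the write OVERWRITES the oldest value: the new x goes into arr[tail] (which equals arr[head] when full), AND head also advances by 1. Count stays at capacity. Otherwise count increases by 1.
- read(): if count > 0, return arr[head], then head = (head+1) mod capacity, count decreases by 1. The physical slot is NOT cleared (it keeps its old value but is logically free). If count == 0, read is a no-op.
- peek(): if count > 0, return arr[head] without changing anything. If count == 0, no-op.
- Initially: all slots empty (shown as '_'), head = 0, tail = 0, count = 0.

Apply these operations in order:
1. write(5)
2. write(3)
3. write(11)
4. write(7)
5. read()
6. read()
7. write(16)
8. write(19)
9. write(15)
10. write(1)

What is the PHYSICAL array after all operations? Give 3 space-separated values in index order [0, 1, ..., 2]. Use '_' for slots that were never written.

After op 1 (write(5)): arr=[5 _ _] head=0 tail=1 count=1
After op 2 (write(3)): arr=[5 3 _] head=0 tail=2 count=2
After op 3 (write(11)): arr=[5 3 11] head=0 tail=0 count=3
After op 4 (write(7)): arr=[7 3 11] head=1 tail=1 count=3
After op 5 (read()): arr=[7 3 11] head=2 tail=1 count=2
After op 6 (read()): arr=[7 3 11] head=0 tail=1 count=1
After op 7 (write(16)): arr=[7 16 11] head=0 tail=2 count=2
After op 8 (write(19)): arr=[7 16 19] head=0 tail=0 count=3
After op 9 (write(15)): arr=[15 16 19] head=1 tail=1 count=3
After op 10 (write(1)): arr=[15 1 19] head=2 tail=2 count=3

Answer: 15 1 19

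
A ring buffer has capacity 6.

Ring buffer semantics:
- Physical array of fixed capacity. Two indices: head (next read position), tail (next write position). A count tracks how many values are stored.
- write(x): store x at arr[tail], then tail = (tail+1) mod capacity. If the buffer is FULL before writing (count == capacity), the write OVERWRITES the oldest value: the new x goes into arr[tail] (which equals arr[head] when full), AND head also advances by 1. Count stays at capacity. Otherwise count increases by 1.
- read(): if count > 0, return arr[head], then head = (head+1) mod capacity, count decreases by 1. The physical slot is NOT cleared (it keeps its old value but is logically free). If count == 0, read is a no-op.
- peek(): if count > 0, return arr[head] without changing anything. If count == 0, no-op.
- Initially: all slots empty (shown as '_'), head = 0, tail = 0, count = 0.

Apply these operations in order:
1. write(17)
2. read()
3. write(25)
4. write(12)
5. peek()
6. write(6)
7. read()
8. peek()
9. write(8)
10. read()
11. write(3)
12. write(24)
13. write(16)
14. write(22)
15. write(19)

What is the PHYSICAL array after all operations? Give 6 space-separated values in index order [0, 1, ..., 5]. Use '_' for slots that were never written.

After op 1 (write(17)): arr=[17 _ _ _ _ _] head=0 tail=1 count=1
After op 2 (read()): arr=[17 _ _ _ _ _] head=1 tail=1 count=0
After op 3 (write(25)): arr=[17 25 _ _ _ _] head=1 tail=2 count=1
After op 4 (write(12)): arr=[17 25 12 _ _ _] head=1 tail=3 count=2
After op 5 (peek()): arr=[17 25 12 _ _ _] head=1 tail=3 count=2
After op 6 (write(6)): arr=[17 25 12 6 _ _] head=1 tail=4 count=3
After op 7 (read()): arr=[17 25 12 6 _ _] head=2 tail=4 count=2
After op 8 (peek()): arr=[17 25 12 6 _ _] head=2 tail=4 count=2
After op 9 (write(8)): arr=[17 25 12 6 8 _] head=2 tail=5 count=3
After op 10 (read()): arr=[17 25 12 6 8 _] head=3 tail=5 count=2
After op 11 (write(3)): arr=[17 25 12 6 8 3] head=3 tail=0 count=3
After op 12 (write(24)): arr=[24 25 12 6 8 3] head=3 tail=1 count=4
After op 13 (write(16)): arr=[24 16 12 6 8 3] head=3 tail=2 count=5
After op 14 (write(22)): arr=[24 16 22 6 8 3] head=3 tail=3 count=6
After op 15 (write(19)): arr=[24 16 22 19 8 3] head=4 tail=4 count=6

Answer: 24 16 22 19 8 3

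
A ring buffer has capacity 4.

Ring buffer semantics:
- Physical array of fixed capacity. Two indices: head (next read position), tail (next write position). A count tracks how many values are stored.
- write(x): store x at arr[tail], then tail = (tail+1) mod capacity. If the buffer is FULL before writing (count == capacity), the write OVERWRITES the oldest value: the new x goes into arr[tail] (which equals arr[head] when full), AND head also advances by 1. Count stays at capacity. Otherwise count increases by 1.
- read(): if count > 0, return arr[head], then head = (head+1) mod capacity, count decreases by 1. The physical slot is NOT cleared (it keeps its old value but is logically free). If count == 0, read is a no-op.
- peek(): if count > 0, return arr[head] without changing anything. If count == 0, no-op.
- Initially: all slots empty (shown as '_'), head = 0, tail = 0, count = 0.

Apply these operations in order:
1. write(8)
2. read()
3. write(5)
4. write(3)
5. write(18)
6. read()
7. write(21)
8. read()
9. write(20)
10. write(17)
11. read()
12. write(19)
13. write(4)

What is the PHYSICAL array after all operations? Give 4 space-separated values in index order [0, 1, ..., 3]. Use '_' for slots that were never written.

After op 1 (write(8)): arr=[8 _ _ _] head=0 tail=1 count=1
After op 2 (read()): arr=[8 _ _ _] head=1 tail=1 count=0
After op 3 (write(5)): arr=[8 5 _ _] head=1 tail=2 count=1
After op 4 (write(3)): arr=[8 5 3 _] head=1 tail=3 count=2
After op 5 (write(18)): arr=[8 5 3 18] head=1 tail=0 count=3
After op 6 (read()): arr=[8 5 3 18] head=2 tail=0 count=2
After op 7 (write(21)): arr=[21 5 3 18] head=2 tail=1 count=3
After op 8 (read()): arr=[21 5 3 18] head=3 tail=1 count=2
After op 9 (write(20)): arr=[21 20 3 18] head=3 tail=2 count=3
After op 10 (write(17)): arr=[21 20 17 18] head=3 tail=3 count=4
After op 11 (read()): arr=[21 20 17 18] head=0 tail=3 count=3
After op 12 (write(19)): arr=[21 20 17 19] head=0 tail=0 count=4
After op 13 (write(4)): arr=[4 20 17 19] head=1 tail=1 count=4

Answer: 4 20 17 19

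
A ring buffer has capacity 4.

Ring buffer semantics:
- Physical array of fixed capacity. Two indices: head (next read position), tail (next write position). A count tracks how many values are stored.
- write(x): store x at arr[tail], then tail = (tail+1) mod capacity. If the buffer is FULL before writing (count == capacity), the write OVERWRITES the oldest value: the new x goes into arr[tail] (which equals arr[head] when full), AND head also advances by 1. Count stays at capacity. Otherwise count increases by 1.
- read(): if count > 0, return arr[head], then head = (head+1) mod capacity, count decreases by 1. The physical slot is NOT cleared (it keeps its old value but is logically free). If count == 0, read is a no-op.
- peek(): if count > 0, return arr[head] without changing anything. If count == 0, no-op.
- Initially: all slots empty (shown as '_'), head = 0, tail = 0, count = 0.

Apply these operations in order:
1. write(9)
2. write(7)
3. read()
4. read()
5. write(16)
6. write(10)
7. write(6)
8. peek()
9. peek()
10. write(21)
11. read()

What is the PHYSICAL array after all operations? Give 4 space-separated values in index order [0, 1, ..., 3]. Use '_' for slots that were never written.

After op 1 (write(9)): arr=[9 _ _ _] head=0 tail=1 count=1
After op 2 (write(7)): arr=[9 7 _ _] head=0 tail=2 count=2
After op 3 (read()): arr=[9 7 _ _] head=1 tail=2 count=1
After op 4 (read()): arr=[9 7 _ _] head=2 tail=2 count=0
After op 5 (write(16)): arr=[9 7 16 _] head=2 tail=3 count=1
After op 6 (write(10)): arr=[9 7 16 10] head=2 tail=0 count=2
After op 7 (write(6)): arr=[6 7 16 10] head=2 tail=1 count=3
After op 8 (peek()): arr=[6 7 16 10] head=2 tail=1 count=3
After op 9 (peek()): arr=[6 7 16 10] head=2 tail=1 count=3
After op 10 (write(21)): arr=[6 21 16 10] head=2 tail=2 count=4
After op 11 (read()): arr=[6 21 16 10] head=3 tail=2 count=3

Answer: 6 21 16 10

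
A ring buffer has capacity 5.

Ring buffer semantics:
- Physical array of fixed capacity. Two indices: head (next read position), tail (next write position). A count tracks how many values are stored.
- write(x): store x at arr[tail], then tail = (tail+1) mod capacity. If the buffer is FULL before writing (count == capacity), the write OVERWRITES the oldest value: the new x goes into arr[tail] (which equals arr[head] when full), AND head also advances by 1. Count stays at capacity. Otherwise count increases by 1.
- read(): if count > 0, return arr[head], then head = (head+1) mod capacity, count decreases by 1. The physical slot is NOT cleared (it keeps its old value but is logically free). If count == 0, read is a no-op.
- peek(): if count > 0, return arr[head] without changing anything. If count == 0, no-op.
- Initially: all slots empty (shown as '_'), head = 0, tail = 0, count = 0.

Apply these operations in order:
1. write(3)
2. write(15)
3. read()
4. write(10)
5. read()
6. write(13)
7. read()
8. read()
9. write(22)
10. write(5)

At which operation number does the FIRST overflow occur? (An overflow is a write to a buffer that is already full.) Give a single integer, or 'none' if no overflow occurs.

After op 1 (write(3)): arr=[3 _ _ _ _] head=0 tail=1 count=1
After op 2 (write(15)): arr=[3 15 _ _ _] head=0 tail=2 count=2
After op 3 (read()): arr=[3 15 _ _ _] head=1 tail=2 count=1
After op 4 (write(10)): arr=[3 15 10 _ _] head=1 tail=3 count=2
After op 5 (read()): arr=[3 15 10 _ _] head=2 tail=3 count=1
After op 6 (write(13)): arr=[3 15 10 13 _] head=2 tail=4 count=2
After op 7 (read()): arr=[3 15 10 13 _] head=3 tail=4 count=1
After op 8 (read()): arr=[3 15 10 13 _] head=4 tail=4 count=0
After op 9 (write(22)): arr=[3 15 10 13 22] head=4 tail=0 count=1
After op 10 (write(5)): arr=[5 15 10 13 22] head=4 tail=1 count=2

Answer: none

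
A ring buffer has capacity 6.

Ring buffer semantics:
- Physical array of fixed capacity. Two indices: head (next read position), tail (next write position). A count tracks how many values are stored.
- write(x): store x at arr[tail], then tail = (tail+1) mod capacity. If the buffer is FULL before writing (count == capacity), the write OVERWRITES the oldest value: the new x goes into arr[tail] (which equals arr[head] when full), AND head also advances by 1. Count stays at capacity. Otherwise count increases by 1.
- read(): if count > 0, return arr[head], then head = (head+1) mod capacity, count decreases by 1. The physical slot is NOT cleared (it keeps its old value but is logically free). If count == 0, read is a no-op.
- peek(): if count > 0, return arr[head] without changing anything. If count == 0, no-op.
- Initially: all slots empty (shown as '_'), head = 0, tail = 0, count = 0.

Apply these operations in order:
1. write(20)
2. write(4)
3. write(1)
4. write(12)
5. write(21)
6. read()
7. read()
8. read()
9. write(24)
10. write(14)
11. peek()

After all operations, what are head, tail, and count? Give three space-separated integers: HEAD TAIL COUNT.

Answer: 3 1 4

Derivation:
After op 1 (write(20)): arr=[20 _ _ _ _ _] head=0 tail=1 count=1
After op 2 (write(4)): arr=[20 4 _ _ _ _] head=0 tail=2 count=2
After op 3 (write(1)): arr=[20 4 1 _ _ _] head=0 tail=3 count=3
After op 4 (write(12)): arr=[20 4 1 12 _ _] head=0 tail=4 count=4
After op 5 (write(21)): arr=[20 4 1 12 21 _] head=0 tail=5 count=5
After op 6 (read()): arr=[20 4 1 12 21 _] head=1 tail=5 count=4
After op 7 (read()): arr=[20 4 1 12 21 _] head=2 tail=5 count=3
After op 8 (read()): arr=[20 4 1 12 21 _] head=3 tail=5 count=2
After op 9 (write(24)): arr=[20 4 1 12 21 24] head=3 tail=0 count=3
After op 10 (write(14)): arr=[14 4 1 12 21 24] head=3 tail=1 count=4
After op 11 (peek()): arr=[14 4 1 12 21 24] head=3 tail=1 count=4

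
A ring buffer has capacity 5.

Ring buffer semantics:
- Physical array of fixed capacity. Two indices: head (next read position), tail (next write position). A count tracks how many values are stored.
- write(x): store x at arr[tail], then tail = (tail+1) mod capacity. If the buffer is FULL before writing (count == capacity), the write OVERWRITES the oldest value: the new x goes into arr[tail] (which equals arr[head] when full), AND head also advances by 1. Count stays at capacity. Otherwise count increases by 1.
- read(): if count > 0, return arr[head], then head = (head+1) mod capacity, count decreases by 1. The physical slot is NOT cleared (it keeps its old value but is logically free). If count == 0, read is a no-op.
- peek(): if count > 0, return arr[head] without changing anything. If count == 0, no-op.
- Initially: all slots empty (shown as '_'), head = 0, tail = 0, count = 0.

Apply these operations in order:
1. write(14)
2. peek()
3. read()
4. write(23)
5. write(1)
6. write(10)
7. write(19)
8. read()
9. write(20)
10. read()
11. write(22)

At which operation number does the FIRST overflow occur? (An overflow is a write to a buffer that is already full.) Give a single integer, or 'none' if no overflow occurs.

After op 1 (write(14)): arr=[14 _ _ _ _] head=0 tail=1 count=1
After op 2 (peek()): arr=[14 _ _ _ _] head=0 tail=1 count=1
After op 3 (read()): arr=[14 _ _ _ _] head=1 tail=1 count=0
After op 4 (write(23)): arr=[14 23 _ _ _] head=1 tail=2 count=1
After op 5 (write(1)): arr=[14 23 1 _ _] head=1 tail=3 count=2
After op 6 (write(10)): arr=[14 23 1 10 _] head=1 tail=4 count=3
After op 7 (write(19)): arr=[14 23 1 10 19] head=1 tail=0 count=4
After op 8 (read()): arr=[14 23 1 10 19] head=2 tail=0 count=3
After op 9 (write(20)): arr=[20 23 1 10 19] head=2 tail=1 count=4
After op 10 (read()): arr=[20 23 1 10 19] head=3 tail=1 count=3
After op 11 (write(22)): arr=[20 22 1 10 19] head=3 tail=2 count=4

Answer: none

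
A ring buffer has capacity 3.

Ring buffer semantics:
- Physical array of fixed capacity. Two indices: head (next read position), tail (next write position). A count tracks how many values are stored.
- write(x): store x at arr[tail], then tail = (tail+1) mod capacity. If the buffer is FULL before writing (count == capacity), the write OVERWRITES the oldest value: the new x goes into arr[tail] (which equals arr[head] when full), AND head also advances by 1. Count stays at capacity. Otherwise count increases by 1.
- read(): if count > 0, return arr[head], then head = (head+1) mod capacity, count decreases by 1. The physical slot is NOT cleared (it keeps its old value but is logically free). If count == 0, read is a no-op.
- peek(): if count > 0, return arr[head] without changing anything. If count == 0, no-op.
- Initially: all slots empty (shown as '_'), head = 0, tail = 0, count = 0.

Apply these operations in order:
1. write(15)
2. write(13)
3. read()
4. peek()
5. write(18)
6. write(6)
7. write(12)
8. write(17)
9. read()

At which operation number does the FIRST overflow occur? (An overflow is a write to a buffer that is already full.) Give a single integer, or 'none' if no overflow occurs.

After op 1 (write(15)): arr=[15 _ _] head=0 tail=1 count=1
After op 2 (write(13)): arr=[15 13 _] head=0 tail=2 count=2
After op 3 (read()): arr=[15 13 _] head=1 tail=2 count=1
After op 4 (peek()): arr=[15 13 _] head=1 tail=2 count=1
After op 5 (write(18)): arr=[15 13 18] head=1 tail=0 count=2
After op 6 (write(6)): arr=[6 13 18] head=1 tail=1 count=3
After op 7 (write(12)): arr=[6 12 18] head=2 tail=2 count=3
After op 8 (write(17)): arr=[6 12 17] head=0 tail=0 count=3
After op 9 (read()): arr=[6 12 17] head=1 tail=0 count=2

Answer: 7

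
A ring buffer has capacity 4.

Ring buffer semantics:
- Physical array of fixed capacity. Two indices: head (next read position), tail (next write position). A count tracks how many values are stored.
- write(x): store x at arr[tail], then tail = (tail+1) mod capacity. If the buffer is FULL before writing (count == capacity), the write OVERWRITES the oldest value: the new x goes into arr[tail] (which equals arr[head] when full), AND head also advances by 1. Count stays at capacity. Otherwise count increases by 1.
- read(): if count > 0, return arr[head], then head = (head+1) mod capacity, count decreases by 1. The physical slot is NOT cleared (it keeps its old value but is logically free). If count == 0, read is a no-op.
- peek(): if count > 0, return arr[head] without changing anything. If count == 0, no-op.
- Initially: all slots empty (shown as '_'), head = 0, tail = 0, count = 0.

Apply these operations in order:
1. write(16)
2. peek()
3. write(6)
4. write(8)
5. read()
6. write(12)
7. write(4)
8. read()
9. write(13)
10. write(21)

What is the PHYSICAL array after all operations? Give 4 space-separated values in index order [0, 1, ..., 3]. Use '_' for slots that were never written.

Answer: 4 13 21 12

Derivation:
After op 1 (write(16)): arr=[16 _ _ _] head=0 tail=1 count=1
After op 2 (peek()): arr=[16 _ _ _] head=0 tail=1 count=1
After op 3 (write(6)): arr=[16 6 _ _] head=0 tail=2 count=2
After op 4 (write(8)): arr=[16 6 8 _] head=0 tail=3 count=3
After op 5 (read()): arr=[16 6 8 _] head=1 tail=3 count=2
After op 6 (write(12)): arr=[16 6 8 12] head=1 tail=0 count=3
After op 7 (write(4)): arr=[4 6 8 12] head=1 tail=1 count=4
After op 8 (read()): arr=[4 6 8 12] head=2 tail=1 count=3
After op 9 (write(13)): arr=[4 13 8 12] head=2 tail=2 count=4
After op 10 (write(21)): arr=[4 13 21 12] head=3 tail=3 count=4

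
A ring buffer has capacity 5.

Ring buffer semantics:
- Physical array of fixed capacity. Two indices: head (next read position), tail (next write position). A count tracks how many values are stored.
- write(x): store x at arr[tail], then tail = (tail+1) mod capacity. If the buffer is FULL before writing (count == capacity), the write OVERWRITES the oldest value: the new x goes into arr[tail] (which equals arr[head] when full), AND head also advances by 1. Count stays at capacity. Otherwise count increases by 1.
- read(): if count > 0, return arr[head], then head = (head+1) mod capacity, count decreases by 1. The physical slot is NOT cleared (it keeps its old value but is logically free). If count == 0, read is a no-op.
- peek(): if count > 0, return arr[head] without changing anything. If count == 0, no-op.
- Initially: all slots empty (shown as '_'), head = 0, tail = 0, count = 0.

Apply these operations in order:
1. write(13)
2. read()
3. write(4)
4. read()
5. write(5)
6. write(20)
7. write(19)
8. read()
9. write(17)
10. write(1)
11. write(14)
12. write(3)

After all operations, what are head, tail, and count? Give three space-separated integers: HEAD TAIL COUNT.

After op 1 (write(13)): arr=[13 _ _ _ _] head=0 tail=1 count=1
After op 2 (read()): arr=[13 _ _ _ _] head=1 tail=1 count=0
After op 3 (write(4)): arr=[13 4 _ _ _] head=1 tail=2 count=1
After op 4 (read()): arr=[13 4 _ _ _] head=2 tail=2 count=0
After op 5 (write(5)): arr=[13 4 5 _ _] head=2 tail=3 count=1
After op 6 (write(20)): arr=[13 4 5 20 _] head=2 tail=4 count=2
After op 7 (write(19)): arr=[13 4 5 20 19] head=2 tail=0 count=3
After op 8 (read()): arr=[13 4 5 20 19] head=3 tail=0 count=2
After op 9 (write(17)): arr=[17 4 5 20 19] head=3 tail=1 count=3
After op 10 (write(1)): arr=[17 1 5 20 19] head=3 tail=2 count=4
After op 11 (write(14)): arr=[17 1 14 20 19] head=3 tail=3 count=5
After op 12 (write(3)): arr=[17 1 14 3 19] head=4 tail=4 count=5

Answer: 4 4 5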